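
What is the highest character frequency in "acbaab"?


Input: acbaab
Character counts:
  'a': 3
  'b': 2
  'c': 1
Maximum frequency: 3

3


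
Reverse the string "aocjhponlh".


Input: aocjhponlh
Reading characters right to left:
  Position 9: 'h'
  Position 8: 'l'
  Position 7: 'n'
  Position 6: 'o'
  Position 5: 'p'
  Position 4: 'h'
  Position 3: 'j'
  Position 2: 'c'
  Position 1: 'o'
  Position 0: 'a'
Reversed: hlnophjcoa

hlnophjcoa


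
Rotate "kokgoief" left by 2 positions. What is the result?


Input: "kokgoief", rotate left by 2
First 2 characters: "ko"
Remaining characters: "kgoief"
Concatenate remaining + first: "kgoief" + "ko" = "kgoiefko"

kgoiefko


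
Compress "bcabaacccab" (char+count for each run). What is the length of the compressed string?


Input: bcabaacccab
Runs:
  'b' x 1 => "b1"
  'c' x 1 => "c1"
  'a' x 1 => "a1"
  'b' x 1 => "b1"
  'a' x 2 => "a2"
  'c' x 3 => "c3"
  'a' x 1 => "a1"
  'b' x 1 => "b1"
Compressed: "b1c1a1b1a2c3a1b1"
Compressed length: 16

16


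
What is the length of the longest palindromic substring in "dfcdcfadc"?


Input: "dfcdcfadc"
Checking substrings for palindromes:
  [1:6] "fcdcf" (len 5) => palindrome
  [2:5] "cdc" (len 3) => palindrome
Longest palindromic substring: "fcdcf" with length 5

5


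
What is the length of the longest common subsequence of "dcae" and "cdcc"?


LCS of "dcae" and "cdcc"
DP table:
           c    d    c    c
      0    0    0    0    0
  d   0    0    1    1    1
  c   0    1    1    2    2
  a   0    1    1    2    2
  e   0    1    1    2    2
LCS length = dp[4][4] = 2

2


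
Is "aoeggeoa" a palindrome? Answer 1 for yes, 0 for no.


Input: aoeggeoa
Reversed: aoeggeoa
  Compare pos 0 ('a') with pos 7 ('a'): match
  Compare pos 1 ('o') with pos 6 ('o'): match
  Compare pos 2 ('e') with pos 5 ('e'): match
  Compare pos 3 ('g') with pos 4 ('g'): match
Result: palindrome

1


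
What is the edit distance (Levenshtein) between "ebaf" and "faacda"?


Computing edit distance: "ebaf" -> "faacda"
DP table:
           f    a    a    c    d    a
      0    1    2    3    4    5    6
  e   1    1    2    3    4    5    6
  b   2    2    2    3    4    5    6
  a   3    3    2    2    3    4    5
  f   4    3    3    3    3    4    5
Edit distance = dp[4][6] = 5

5


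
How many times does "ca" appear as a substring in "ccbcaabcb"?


Searching for "ca" in "ccbcaabcb"
Scanning each position:
  Position 0: "cc" => no
  Position 1: "cb" => no
  Position 2: "bc" => no
  Position 3: "ca" => MATCH
  Position 4: "aa" => no
  Position 5: "ab" => no
  Position 6: "bc" => no
  Position 7: "cb" => no
Total occurrences: 1

1


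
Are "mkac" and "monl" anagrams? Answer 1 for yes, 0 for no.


Strings: "mkac", "monl"
Sorted first:  ackm
Sorted second: lmno
Differ at position 0: 'a' vs 'l' => not anagrams

0


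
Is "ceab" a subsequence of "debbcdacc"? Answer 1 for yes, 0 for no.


Check if "ceab" is a subsequence of "debbcdacc"
Greedy scan:
  Position 0 ('d'): no match needed
  Position 1 ('e'): no match needed
  Position 2 ('b'): no match needed
  Position 3 ('b'): no match needed
  Position 4 ('c'): matches sub[0] = 'c'
  Position 5 ('d'): no match needed
  Position 6 ('a'): no match needed
  Position 7 ('c'): no match needed
  Position 8 ('c'): no match needed
Only matched 1/4 characters => not a subsequence

0


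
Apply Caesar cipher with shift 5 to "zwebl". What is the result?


Caesar cipher: shift "zwebl" by 5
  'z' (pos 25) + 5 = pos 4 = 'e'
  'w' (pos 22) + 5 = pos 1 = 'b'
  'e' (pos 4) + 5 = pos 9 = 'j'
  'b' (pos 1) + 5 = pos 6 = 'g'
  'l' (pos 11) + 5 = pos 16 = 'q'
Result: ebjgq

ebjgq


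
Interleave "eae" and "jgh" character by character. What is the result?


Interleaving "eae" and "jgh":
  Position 0: 'e' from first, 'j' from second => "ej"
  Position 1: 'a' from first, 'g' from second => "ag"
  Position 2: 'e' from first, 'h' from second => "eh"
Result: ejageh

ejageh


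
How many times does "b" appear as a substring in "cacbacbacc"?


Searching for "b" in "cacbacbacc"
Scanning each position:
  Position 0: "c" => no
  Position 1: "a" => no
  Position 2: "c" => no
  Position 3: "b" => MATCH
  Position 4: "a" => no
  Position 5: "c" => no
  Position 6: "b" => MATCH
  Position 7: "a" => no
  Position 8: "c" => no
  Position 9: "c" => no
Total occurrences: 2

2


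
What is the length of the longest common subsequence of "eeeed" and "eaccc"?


LCS of "eeeed" and "eaccc"
DP table:
           e    a    c    c    c
      0    0    0    0    0    0
  e   0    1    1    1    1    1
  e   0    1    1    1    1    1
  e   0    1    1    1    1    1
  e   0    1    1    1    1    1
  d   0    1    1    1    1    1
LCS length = dp[5][5] = 1

1


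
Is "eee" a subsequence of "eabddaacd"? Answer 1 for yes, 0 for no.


Check if "eee" is a subsequence of "eabddaacd"
Greedy scan:
  Position 0 ('e'): matches sub[0] = 'e'
  Position 1 ('a'): no match needed
  Position 2 ('b'): no match needed
  Position 3 ('d'): no match needed
  Position 4 ('d'): no match needed
  Position 5 ('a'): no match needed
  Position 6 ('a'): no match needed
  Position 7 ('c'): no match needed
  Position 8 ('d'): no match needed
Only matched 1/3 characters => not a subsequence

0


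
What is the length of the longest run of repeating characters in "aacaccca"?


Input: "aacaccca"
Scanning for longest run:
  Position 1 ('a'): continues run of 'a', length=2
  Position 2 ('c'): new char, reset run to 1
  Position 3 ('a'): new char, reset run to 1
  Position 4 ('c'): new char, reset run to 1
  Position 5 ('c'): continues run of 'c', length=2
  Position 6 ('c'): continues run of 'c', length=3
  Position 7 ('a'): new char, reset run to 1
Longest run: 'c' with length 3

3


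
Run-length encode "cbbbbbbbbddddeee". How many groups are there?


Input: cbbbbbbbbddddeee
Scanning for consecutive runs:
  Group 1: 'c' x 1 (positions 0-0)
  Group 2: 'b' x 8 (positions 1-8)
  Group 3: 'd' x 4 (positions 9-12)
  Group 4: 'e' x 3 (positions 13-15)
Total groups: 4

4


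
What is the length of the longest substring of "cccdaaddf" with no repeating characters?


Input: "cccdaaddf"
Sliding window (track last position of each char):
  Position 0 ('c'): window [0,0] length 1 -- new best
  Position 1 ('c'): repeat (last at 0), move window start to 1
  Position 1 ('c'): window [1,1] length 1
  Position 2 ('c'): repeat (last at 1), move window start to 2
  Position 2 ('c'): window [2,2] length 1
  Position 3 ('d'): window [2,3] length 2 -- new best
  Position 4 ('a'): window [2,4] length 3 -- new best
  Position 5 ('a'): repeat (last at 4), move window start to 5
  Position 5 ('a'): window [5,5] length 1
  Position 6 ('d'): window [5,6] length 2
  Position 7 ('d'): repeat (last at 6), move window start to 7
  Position 7 ('d'): window [7,7] length 1
  Position 8 ('f'): window [7,8] length 2
Longest substring with no repeats: "cda" with length 3

3


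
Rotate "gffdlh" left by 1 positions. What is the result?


Input: "gffdlh", rotate left by 1
First 1 characters: "g"
Remaining characters: "ffdlh"
Concatenate remaining + first: "ffdlh" + "g" = "ffdlhg"

ffdlhg


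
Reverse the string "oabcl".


Input: oabcl
Reading characters right to left:
  Position 4: 'l'
  Position 3: 'c'
  Position 2: 'b'
  Position 1: 'a'
  Position 0: 'o'
Reversed: lcbao

lcbao


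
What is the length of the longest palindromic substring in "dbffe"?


Input: "dbffe"
Checking substrings for palindromes:
  [2:4] "ff" (len 2) => palindrome
Longest palindromic substring: "ff" with length 2

2


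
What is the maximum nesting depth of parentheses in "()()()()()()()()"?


Input: "()()()()()()()()"
Tracking depth:
  Position 0 '(': depth becomes 1
  Position 1 ')': depth becomes 0
  Position 2 '(': depth becomes 1
  Position 3 ')': depth becomes 0
  Position 4 '(': depth becomes 1
  Position 5 ')': depth becomes 0
  Position 6 '(': depth becomes 1
  Position 7 ')': depth becomes 0
  Position 8 '(': depth becomes 1
  Position 9 ')': depth becomes 0
  Position 10 '(': depth becomes 1
  Position 11 ')': depth becomes 0
  Position 12 '(': depth becomes 1
  Position 13 ')': depth becomes 0
  Position 14 '(': depth becomes 1
  Position 15 ')': depth becomes 0
Maximum depth reached: 1

1


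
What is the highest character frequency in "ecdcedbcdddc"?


Input: ecdcedbcdddc
Character counts:
  'b': 1
  'c': 4
  'd': 5
  'e': 2
Maximum frequency: 5

5


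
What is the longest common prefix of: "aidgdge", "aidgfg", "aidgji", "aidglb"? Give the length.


Words: aidgdge, aidgfg, aidgji, aidglb
  Position 0: all 'a' => match
  Position 1: all 'i' => match
  Position 2: all 'd' => match
  Position 3: all 'g' => match
  Position 4: ('d', 'f', 'j', 'l') => mismatch, stop
LCP = "aidg" (length 4)

4


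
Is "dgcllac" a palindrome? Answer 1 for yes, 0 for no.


Input: dgcllac
Reversed: callcgd
  Compare pos 0 ('d') with pos 6 ('c'): MISMATCH
  Compare pos 1 ('g') with pos 5 ('a'): MISMATCH
  Compare pos 2 ('c') with pos 4 ('l'): MISMATCH
Result: not a palindrome

0


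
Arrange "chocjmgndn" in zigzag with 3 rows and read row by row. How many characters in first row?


Zigzag "chocjmgndn" into 3 rows:
Placing characters:
  'c' => row 0
  'h' => row 1
  'o' => row 2
  'c' => row 1
  'j' => row 0
  'm' => row 1
  'g' => row 2
  'n' => row 1
  'd' => row 0
  'n' => row 1
Rows:
  Row 0: "cjd"
  Row 1: "hcmnn"
  Row 2: "og"
First row length: 3

3


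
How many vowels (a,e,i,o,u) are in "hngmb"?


Input: hngmb
Checking each character:
  'h' at position 0: consonant
  'n' at position 1: consonant
  'g' at position 2: consonant
  'm' at position 3: consonant
  'b' at position 4: consonant
Total vowels: 0

0


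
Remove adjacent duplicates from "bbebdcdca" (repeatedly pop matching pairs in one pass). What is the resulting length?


Input: bbebdcdca
Stack-based adjacent duplicate removal:
  Read 'b': push. Stack: b
  Read 'b': matches stack top 'b' => pop. Stack: (empty)
  Read 'e': push. Stack: e
  Read 'b': push. Stack: eb
  Read 'd': push. Stack: ebd
  Read 'c': push. Stack: ebdc
  Read 'd': push. Stack: ebdcd
  Read 'c': push. Stack: ebdcdc
  Read 'a': push. Stack: ebdcdca
Final stack: "ebdcdca" (length 7)

7


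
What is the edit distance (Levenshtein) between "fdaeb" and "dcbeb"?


Computing edit distance: "fdaeb" -> "dcbeb"
DP table:
           d    c    b    e    b
      0    1    2    3    4    5
  f   1    1    2    3    4    5
  d   2    1    2    3    4    5
  a   3    2    2    3    4    5
  e   4    3    3    3    3    4
  b   5    4    4    3    4    3
Edit distance = dp[5][5] = 3

3


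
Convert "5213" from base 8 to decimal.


Input: "5213" in base 8
Positional expansion:
  Digit '5' (value 5) x 8^3 = 2560
  Digit '2' (value 2) x 8^2 = 128
  Digit '1' (value 1) x 8^1 = 8
  Digit '3' (value 3) x 8^0 = 3
Sum = 2699

2699


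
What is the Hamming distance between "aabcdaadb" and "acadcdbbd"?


Comparing "aabcdaadb" and "acadcdbbd" position by position:
  Position 0: 'a' vs 'a' => same
  Position 1: 'a' vs 'c' => differ
  Position 2: 'b' vs 'a' => differ
  Position 3: 'c' vs 'd' => differ
  Position 4: 'd' vs 'c' => differ
  Position 5: 'a' vs 'd' => differ
  Position 6: 'a' vs 'b' => differ
  Position 7: 'd' vs 'b' => differ
  Position 8: 'b' vs 'd' => differ
Total differences (Hamming distance): 8

8


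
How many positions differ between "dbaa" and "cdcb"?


Comparing "dbaa" and "cdcb" position by position:
  Position 0: 'd' vs 'c' => DIFFER
  Position 1: 'b' vs 'd' => DIFFER
  Position 2: 'a' vs 'c' => DIFFER
  Position 3: 'a' vs 'b' => DIFFER
Positions that differ: 4

4


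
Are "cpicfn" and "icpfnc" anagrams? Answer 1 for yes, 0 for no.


Strings: "cpicfn", "icpfnc"
Sorted first:  ccfinp
Sorted second: ccfinp
Sorted forms match => anagrams

1


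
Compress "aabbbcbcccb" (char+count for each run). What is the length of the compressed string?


Input: aabbbcbcccb
Runs:
  'a' x 2 => "a2"
  'b' x 3 => "b3"
  'c' x 1 => "c1"
  'b' x 1 => "b1"
  'c' x 3 => "c3"
  'b' x 1 => "b1"
Compressed: "a2b3c1b1c3b1"
Compressed length: 12

12


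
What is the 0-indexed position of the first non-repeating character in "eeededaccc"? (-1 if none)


Input: eeededaccc
Character frequencies:
  'a': 1
  'c': 3
  'd': 2
  'e': 4
Scanning left to right for freq == 1:
  Position 0 ('e'): freq=4, skip
  Position 1 ('e'): freq=4, skip
  Position 2 ('e'): freq=4, skip
  Position 3 ('d'): freq=2, skip
  Position 4 ('e'): freq=4, skip
  Position 5 ('d'): freq=2, skip
  Position 6 ('a'): unique! => answer = 6

6


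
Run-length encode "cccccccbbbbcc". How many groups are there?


Input: cccccccbbbbcc
Scanning for consecutive runs:
  Group 1: 'c' x 7 (positions 0-6)
  Group 2: 'b' x 4 (positions 7-10)
  Group 3: 'c' x 2 (positions 11-12)
Total groups: 3

3


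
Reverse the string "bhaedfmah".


Input: bhaedfmah
Reading characters right to left:
  Position 8: 'h'
  Position 7: 'a'
  Position 6: 'm'
  Position 5: 'f'
  Position 4: 'd'
  Position 3: 'e'
  Position 2: 'a'
  Position 1: 'h'
  Position 0: 'b'
Reversed: hamfdeahb

hamfdeahb


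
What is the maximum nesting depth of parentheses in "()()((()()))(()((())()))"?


Input: "()()((()()))(()((())()))"
Tracking depth:
  Position 0 '(': depth becomes 1
  Position 1 ')': depth becomes 0
  Position 2 '(': depth becomes 1
  Position 3 ')': depth becomes 0
  Position 4 '(': depth becomes 1
  Position 5 '(': depth becomes 2
  Position 6 '(': depth becomes 3
  Position 7 ')': depth becomes 2
  Position 8 '(': depth becomes 3
  Position 9 ')': depth becomes 2
  Position 10 ')': depth becomes 1
  Position 11 ')': depth becomes 0
  Position 12 '(': depth becomes 1
  Position 13 '(': depth becomes 2
  Position 14 ')': depth becomes 1
  Position 15 '(': depth becomes 2
  Position 16 '(': depth becomes 3
  Position 17 '(': depth becomes 4
  Position 18 ')': depth becomes 3
  Position 19 ')': depth becomes 2
  Position 20 '(': depth becomes 3
  Position 21 ')': depth becomes 2
  Position 22 ')': depth becomes 1
  Position 23 ')': depth becomes 0
Maximum depth reached: 4

4


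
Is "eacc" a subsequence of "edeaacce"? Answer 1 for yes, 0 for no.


Check if "eacc" is a subsequence of "edeaacce"
Greedy scan:
  Position 0 ('e'): matches sub[0] = 'e'
  Position 1 ('d'): no match needed
  Position 2 ('e'): no match needed
  Position 3 ('a'): matches sub[1] = 'a'
  Position 4 ('a'): no match needed
  Position 5 ('c'): matches sub[2] = 'c'
  Position 6 ('c'): matches sub[3] = 'c'
  Position 7 ('e'): no match needed
All 4 characters matched => is a subsequence

1


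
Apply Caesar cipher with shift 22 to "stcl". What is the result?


Caesar cipher: shift "stcl" by 22
  's' (pos 18) + 22 = pos 14 = 'o'
  't' (pos 19) + 22 = pos 15 = 'p'
  'c' (pos 2) + 22 = pos 24 = 'y'
  'l' (pos 11) + 22 = pos 7 = 'h'
Result: opyh

opyh


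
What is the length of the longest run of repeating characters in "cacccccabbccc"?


Input: "cacccccabbccc"
Scanning for longest run:
  Position 1 ('a'): new char, reset run to 1
  Position 2 ('c'): new char, reset run to 1
  Position 3 ('c'): continues run of 'c', length=2
  Position 4 ('c'): continues run of 'c', length=3
  Position 5 ('c'): continues run of 'c', length=4
  Position 6 ('c'): continues run of 'c', length=5
  Position 7 ('a'): new char, reset run to 1
  Position 8 ('b'): new char, reset run to 1
  Position 9 ('b'): continues run of 'b', length=2
  Position 10 ('c'): new char, reset run to 1
  Position 11 ('c'): continues run of 'c', length=2
  Position 12 ('c'): continues run of 'c', length=3
Longest run: 'c' with length 5

5


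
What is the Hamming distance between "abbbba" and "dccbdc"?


Comparing "abbbba" and "dccbdc" position by position:
  Position 0: 'a' vs 'd' => differ
  Position 1: 'b' vs 'c' => differ
  Position 2: 'b' vs 'c' => differ
  Position 3: 'b' vs 'b' => same
  Position 4: 'b' vs 'd' => differ
  Position 5: 'a' vs 'c' => differ
Total differences (Hamming distance): 5

5


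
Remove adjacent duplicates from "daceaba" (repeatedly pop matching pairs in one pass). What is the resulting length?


Input: daceaba
Stack-based adjacent duplicate removal:
  Read 'd': push. Stack: d
  Read 'a': push. Stack: da
  Read 'c': push. Stack: dac
  Read 'e': push. Stack: dace
  Read 'a': push. Stack: dacea
  Read 'b': push. Stack: daceab
  Read 'a': push. Stack: daceaba
Final stack: "daceaba" (length 7)

7


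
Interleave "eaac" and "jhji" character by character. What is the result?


Interleaving "eaac" and "jhji":
  Position 0: 'e' from first, 'j' from second => "ej"
  Position 1: 'a' from first, 'h' from second => "ah"
  Position 2: 'a' from first, 'j' from second => "aj"
  Position 3: 'c' from first, 'i' from second => "ci"
Result: ejahajci

ejahajci


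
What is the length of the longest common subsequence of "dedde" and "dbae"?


LCS of "dedde" and "dbae"
DP table:
           d    b    a    e
      0    0    0    0    0
  d   0    1    1    1    1
  e   0    1    1    1    2
  d   0    1    1    1    2
  d   0    1    1    1    2
  e   0    1    1    1    2
LCS length = dp[5][4] = 2

2


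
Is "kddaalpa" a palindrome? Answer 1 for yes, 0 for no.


Input: kddaalpa
Reversed: aplaaddk
  Compare pos 0 ('k') with pos 7 ('a'): MISMATCH
  Compare pos 1 ('d') with pos 6 ('p'): MISMATCH
  Compare pos 2 ('d') with pos 5 ('l'): MISMATCH
  Compare pos 3 ('a') with pos 4 ('a'): match
Result: not a palindrome

0


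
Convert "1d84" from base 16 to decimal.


Input: "1d84" in base 16
Positional expansion:
  Digit '1' (value 1) x 16^3 = 4096
  Digit 'd' (value 13) x 16^2 = 3328
  Digit '8' (value 8) x 16^1 = 128
  Digit '4' (value 4) x 16^0 = 4
Sum = 7556

7556


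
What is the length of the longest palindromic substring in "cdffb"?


Input: "cdffb"
Checking substrings for palindromes:
  [2:4] "ff" (len 2) => palindrome
Longest palindromic substring: "ff" with length 2

2


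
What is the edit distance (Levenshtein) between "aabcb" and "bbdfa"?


Computing edit distance: "aabcb" -> "bbdfa"
DP table:
           b    b    d    f    a
      0    1    2    3    4    5
  a   1    1    2    3    4    4
  a   2    2    2    3    4    4
  b   3    2    2    3    4    5
  c   4    3    3    3    4    5
  b   5    4    3    4    4    5
Edit distance = dp[5][5] = 5

5


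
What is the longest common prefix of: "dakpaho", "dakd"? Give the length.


Words: dakpaho, dakd
  Position 0: all 'd' => match
  Position 1: all 'a' => match
  Position 2: all 'k' => match
  Position 3: ('p', 'd') => mismatch, stop
LCP = "dak" (length 3)

3


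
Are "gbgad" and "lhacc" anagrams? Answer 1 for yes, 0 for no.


Strings: "gbgad", "lhacc"
Sorted first:  abdgg
Sorted second: acchl
Differ at position 1: 'b' vs 'c' => not anagrams

0


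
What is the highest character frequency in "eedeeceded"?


Input: eedeeceded
Character counts:
  'c': 1
  'd': 3
  'e': 6
Maximum frequency: 6

6


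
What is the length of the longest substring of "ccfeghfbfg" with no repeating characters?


Input: "ccfeghfbfg"
Sliding window (track last position of each char):
  Position 0 ('c'): window [0,0] length 1 -- new best
  Position 1 ('c'): repeat (last at 0), move window start to 1
  Position 1 ('c'): window [1,1] length 1
  Position 2 ('f'): window [1,2] length 2 -- new best
  Position 3 ('e'): window [1,3] length 3 -- new best
  Position 4 ('g'): window [1,4] length 4 -- new best
  Position 5 ('h'): window [1,5] length 5 -- new best
  Position 6 ('f'): repeat (last at 2), move window start to 3
  Position 6 ('f'): window [3,6] length 4
  Position 7 ('b'): window [3,7] length 5
  Position 8 ('f'): repeat (last at 6), move window start to 7
  Position 8 ('f'): window [7,8] length 2
  Position 9 ('g'): window [7,9] length 3
Longest substring with no repeats: "cfegh" with length 5

5


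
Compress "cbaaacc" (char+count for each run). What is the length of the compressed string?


Input: cbaaacc
Runs:
  'c' x 1 => "c1"
  'b' x 1 => "b1"
  'a' x 3 => "a3"
  'c' x 2 => "c2"
Compressed: "c1b1a3c2"
Compressed length: 8

8


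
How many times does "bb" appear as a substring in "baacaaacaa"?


Searching for "bb" in "baacaaacaa"
Scanning each position:
  Position 0: "ba" => no
  Position 1: "aa" => no
  Position 2: "ac" => no
  Position 3: "ca" => no
  Position 4: "aa" => no
  Position 5: "aa" => no
  Position 6: "ac" => no
  Position 7: "ca" => no
  Position 8: "aa" => no
Total occurrences: 0

0


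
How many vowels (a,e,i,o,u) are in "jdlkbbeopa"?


Input: jdlkbbeopa
Checking each character:
  'j' at position 0: consonant
  'd' at position 1: consonant
  'l' at position 2: consonant
  'k' at position 3: consonant
  'b' at position 4: consonant
  'b' at position 5: consonant
  'e' at position 6: vowel (running total: 1)
  'o' at position 7: vowel (running total: 2)
  'p' at position 8: consonant
  'a' at position 9: vowel (running total: 3)
Total vowels: 3

3


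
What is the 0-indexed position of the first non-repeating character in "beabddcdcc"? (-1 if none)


Input: beabddcdcc
Character frequencies:
  'a': 1
  'b': 2
  'c': 3
  'd': 3
  'e': 1
Scanning left to right for freq == 1:
  Position 0 ('b'): freq=2, skip
  Position 1 ('e'): unique! => answer = 1

1


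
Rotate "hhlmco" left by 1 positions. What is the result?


Input: "hhlmco", rotate left by 1
First 1 characters: "h"
Remaining characters: "hlmco"
Concatenate remaining + first: "hlmco" + "h" = "hlmcoh"

hlmcoh


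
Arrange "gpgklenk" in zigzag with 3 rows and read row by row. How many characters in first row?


Zigzag "gpgklenk" into 3 rows:
Placing characters:
  'g' => row 0
  'p' => row 1
  'g' => row 2
  'k' => row 1
  'l' => row 0
  'e' => row 1
  'n' => row 2
  'k' => row 1
Rows:
  Row 0: "gl"
  Row 1: "pkek"
  Row 2: "gn"
First row length: 2

2


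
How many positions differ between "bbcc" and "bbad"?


Comparing "bbcc" and "bbad" position by position:
  Position 0: 'b' vs 'b' => same
  Position 1: 'b' vs 'b' => same
  Position 2: 'c' vs 'a' => DIFFER
  Position 3: 'c' vs 'd' => DIFFER
Positions that differ: 2

2


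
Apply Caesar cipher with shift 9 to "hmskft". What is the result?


Caesar cipher: shift "hmskft" by 9
  'h' (pos 7) + 9 = pos 16 = 'q'
  'm' (pos 12) + 9 = pos 21 = 'v'
  's' (pos 18) + 9 = pos 1 = 'b'
  'k' (pos 10) + 9 = pos 19 = 't'
  'f' (pos 5) + 9 = pos 14 = 'o'
  't' (pos 19) + 9 = pos 2 = 'c'
Result: qvbtoc

qvbtoc


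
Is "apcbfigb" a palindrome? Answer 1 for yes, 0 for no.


Input: apcbfigb
Reversed: bgifbcpa
  Compare pos 0 ('a') with pos 7 ('b'): MISMATCH
  Compare pos 1 ('p') with pos 6 ('g'): MISMATCH
  Compare pos 2 ('c') with pos 5 ('i'): MISMATCH
  Compare pos 3 ('b') with pos 4 ('f'): MISMATCH
Result: not a palindrome

0


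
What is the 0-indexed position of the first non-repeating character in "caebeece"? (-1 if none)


Input: caebeece
Character frequencies:
  'a': 1
  'b': 1
  'c': 2
  'e': 4
Scanning left to right for freq == 1:
  Position 0 ('c'): freq=2, skip
  Position 1 ('a'): unique! => answer = 1

1


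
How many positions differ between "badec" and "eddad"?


Comparing "badec" and "eddad" position by position:
  Position 0: 'b' vs 'e' => DIFFER
  Position 1: 'a' vs 'd' => DIFFER
  Position 2: 'd' vs 'd' => same
  Position 3: 'e' vs 'a' => DIFFER
  Position 4: 'c' vs 'd' => DIFFER
Positions that differ: 4

4


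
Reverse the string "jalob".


Input: jalob
Reading characters right to left:
  Position 4: 'b'
  Position 3: 'o'
  Position 2: 'l'
  Position 1: 'a'
  Position 0: 'j'
Reversed: bolaj

bolaj


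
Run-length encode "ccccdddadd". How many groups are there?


Input: ccccdddadd
Scanning for consecutive runs:
  Group 1: 'c' x 4 (positions 0-3)
  Group 2: 'd' x 3 (positions 4-6)
  Group 3: 'a' x 1 (positions 7-7)
  Group 4: 'd' x 2 (positions 8-9)
Total groups: 4

4


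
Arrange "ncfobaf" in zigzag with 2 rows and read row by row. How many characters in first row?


Zigzag "ncfobaf" into 2 rows:
Placing characters:
  'n' => row 0
  'c' => row 1
  'f' => row 0
  'o' => row 1
  'b' => row 0
  'a' => row 1
  'f' => row 0
Rows:
  Row 0: "nfbf"
  Row 1: "coa"
First row length: 4

4


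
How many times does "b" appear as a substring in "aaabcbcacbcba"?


Searching for "b" in "aaabcbcacbcba"
Scanning each position:
  Position 0: "a" => no
  Position 1: "a" => no
  Position 2: "a" => no
  Position 3: "b" => MATCH
  Position 4: "c" => no
  Position 5: "b" => MATCH
  Position 6: "c" => no
  Position 7: "a" => no
  Position 8: "c" => no
  Position 9: "b" => MATCH
  Position 10: "c" => no
  Position 11: "b" => MATCH
  Position 12: "a" => no
Total occurrences: 4

4


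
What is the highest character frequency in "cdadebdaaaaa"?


Input: cdadebdaaaaa
Character counts:
  'a': 6
  'b': 1
  'c': 1
  'd': 3
  'e': 1
Maximum frequency: 6

6


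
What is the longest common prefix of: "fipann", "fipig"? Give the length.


Words: fipann, fipig
  Position 0: all 'f' => match
  Position 1: all 'i' => match
  Position 2: all 'p' => match
  Position 3: ('a', 'i') => mismatch, stop
LCP = "fip" (length 3)

3


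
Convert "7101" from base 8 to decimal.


Input: "7101" in base 8
Positional expansion:
  Digit '7' (value 7) x 8^3 = 3584
  Digit '1' (value 1) x 8^2 = 64
  Digit '0' (value 0) x 8^1 = 0
  Digit '1' (value 1) x 8^0 = 1
Sum = 3649

3649


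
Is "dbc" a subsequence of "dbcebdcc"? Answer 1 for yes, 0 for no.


Check if "dbc" is a subsequence of "dbcebdcc"
Greedy scan:
  Position 0 ('d'): matches sub[0] = 'd'
  Position 1 ('b'): matches sub[1] = 'b'
  Position 2 ('c'): matches sub[2] = 'c'
  Position 3 ('e'): no match needed
  Position 4 ('b'): no match needed
  Position 5 ('d'): no match needed
  Position 6 ('c'): no match needed
  Position 7 ('c'): no match needed
All 3 characters matched => is a subsequence

1


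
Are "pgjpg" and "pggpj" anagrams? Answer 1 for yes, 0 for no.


Strings: "pgjpg", "pggpj"
Sorted first:  ggjpp
Sorted second: ggjpp
Sorted forms match => anagrams

1


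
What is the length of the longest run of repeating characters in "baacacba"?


Input: "baacacba"
Scanning for longest run:
  Position 1 ('a'): new char, reset run to 1
  Position 2 ('a'): continues run of 'a', length=2
  Position 3 ('c'): new char, reset run to 1
  Position 4 ('a'): new char, reset run to 1
  Position 5 ('c'): new char, reset run to 1
  Position 6 ('b'): new char, reset run to 1
  Position 7 ('a'): new char, reset run to 1
Longest run: 'a' with length 2

2


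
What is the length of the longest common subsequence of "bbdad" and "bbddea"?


LCS of "bbdad" and "bbddea"
DP table:
           b    b    d    d    e    a
      0    0    0    0    0    0    0
  b   0    1    1    1    1    1    1
  b   0    1    2    2    2    2    2
  d   0    1    2    3    3    3    3
  a   0    1    2    3    3    3    4
  d   0    1    2    3    4    4    4
LCS length = dp[5][6] = 4

4


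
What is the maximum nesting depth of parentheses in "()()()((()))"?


Input: "()()()((()))"
Tracking depth:
  Position 0 '(': depth becomes 1
  Position 1 ')': depth becomes 0
  Position 2 '(': depth becomes 1
  Position 3 ')': depth becomes 0
  Position 4 '(': depth becomes 1
  Position 5 ')': depth becomes 0
  Position 6 '(': depth becomes 1
  Position 7 '(': depth becomes 2
  Position 8 '(': depth becomes 3
  Position 9 ')': depth becomes 2
  Position 10 ')': depth becomes 1
  Position 11 ')': depth becomes 0
Maximum depth reached: 3

3


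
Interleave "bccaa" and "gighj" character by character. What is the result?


Interleaving "bccaa" and "gighj":
  Position 0: 'b' from first, 'g' from second => "bg"
  Position 1: 'c' from first, 'i' from second => "ci"
  Position 2: 'c' from first, 'g' from second => "cg"
  Position 3: 'a' from first, 'h' from second => "ah"
  Position 4: 'a' from first, 'j' from second => "aj"
Result: bgcicgahaj

bgcicgahaj


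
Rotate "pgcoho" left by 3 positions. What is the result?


Input: "pgcoho", rotate left by 3
First 3 characters: "pgc"
Remaining characters: "oho"
Concatenate remaining + first: "oho" + "pgc" = "ohopgc"

ohopgc


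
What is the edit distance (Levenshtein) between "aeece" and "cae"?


Computing edit distance: "aeece" -> "cae"
DP table:
           c    a    e
      0    1    2    3
  a   1    1    1    2
  e   2    2    2    1
  e   3    3    3    2
  c   4    3    4    3
  e   5    4    4    4
Edit distance = dp[5][3] = 4

4


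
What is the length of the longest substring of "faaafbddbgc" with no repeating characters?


Input: "faaafbddbgc"
Sliding window (track last position of each char):
  Position 0 ('f'): window [0,0] length 1 -- new best
  Position 1 ('a'): window [0,1] length 2 -- new best
  Position 2 ('a'): repeat (last at 1), move window start to 2
  Position 2 ('a'): window [2,2] length 1
  Position 3 ('a'): repeat (last at 2), move window start to 3
  Position 3 ('a'): window [3,3] length 1
  Position 4 ('f'): window [3,4] length 2
  Position 5 ('b'): window [3,5] length 3 -- new best
  Position 6 ('d'): window [3,6] length 4 -- new best
  Position 7 ('d'): repeat (last at 6), move window start to 7
  Position 7 ('d'): window [7,7] length 1
  Position 8 ('b'): window [7,8] length 2
  Position 9 ('g'): window [7,9] length 3
  Position 10 ('c'): window [7,10] length 4
Longest substring with no repeats: "afbd" with length 4

4


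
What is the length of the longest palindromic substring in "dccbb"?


Input: "dccbb"
Checking substrings for palindromes:
  [1:3] "cc" (len 2) => palindrome
  [3:5] "bb" (len 2) => palindrome
Longest palindromic substring: "cc" with length 2

2


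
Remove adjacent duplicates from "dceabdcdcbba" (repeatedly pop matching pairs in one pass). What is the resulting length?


Input: dceabdcdcbba
Stack-based adjacent duplicate removal:
  Read 'd': push. Stack: d
  Read 'c': push. Stack: dc
  Read 'e': push. Stack: dce
  Read 'a': push. Stack: dcea
  Read 'b': push. Stack: dceab
  Read 'd': push. Stack: dceabd
  Read 'c': push. Stack: dceabdc
  Read 'd': push. Stack: dceabdcd
  Read 'c': push. Stack: dceabdcdc
  Read 'b': push. Stack: dceabdcdcb
  Read 'b': matches stack top 'b' => pop. Stack: dceabdcdc
  Read 'a': push. Stack: dceabdcdca
Final stack: "dceabdcdca" (length 10)

10


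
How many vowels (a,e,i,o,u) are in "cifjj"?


Input: cifjj
Checking each character:
  'c' at position 0: consonant
  'i' at position 1: vowel (running total: 1)
  'f' at position 2: consonant
  'j' at position 3: consonant
  'j' at position 4: consonant
Total vowels: 1

1


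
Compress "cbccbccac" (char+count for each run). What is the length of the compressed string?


Input: cbccbccac
Runs:
  'c' x 1 => "c1"
  'b' x 1 => "b1"
  'c' x 2 => "c2"
  'b' x 1 => "b1"
  'c' x 2 => "c2"
  'a' x 1 => "a1"
  'c' x 1 => "c1"
Compressed: "c1b1c2b1c2a1c1"
Compressed length: 14

14


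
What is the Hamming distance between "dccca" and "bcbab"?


Comparing "dccca" and "bcbab" position by position:
  Position 0: 'd' vs 'b' => differ
  Position 1: 'c' vs 'c' => same
  Position 2: 'c' vs 'b' => differ
  Position 3: 'c' vs 'a' => differ
  Position 4: 'a' vs 'b' => differ
Total differences (Hamming distance): 4

4


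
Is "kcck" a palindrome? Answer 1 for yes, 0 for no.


Input: kcck
Reversed: kcck
  Compare pos 0 ('k') with pos 3 ('k'): match
  Compare pos 1 ('c') with pos 2 ('c'): match
Result: palindrome

1


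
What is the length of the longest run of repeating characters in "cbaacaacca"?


Input: "cbaacaacca"
Scanning for longest run:
  Position 1 ('b'): new char, reset run to 1
  Position 2 ('a'): new char, reset run to 1
  Position 3 ('a'): continues run of 'a', length=2
  Position 4 ('c'): new char, reset run to 1
  Position 5 ('a'): new char, reset run to 1
  Position 6 ('a'): continues run of 'a', length=2
  Position 7 ('c'): new char, reset run to 1
  Position 8 ('c'): continues run of 'c', length=2
  Position 9 ('a'): new char, reset run to 1
Longest run: 'a' with length 2

2


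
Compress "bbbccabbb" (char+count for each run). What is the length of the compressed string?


Input: bbbccabbb
Runs:
  'b' x 3 => "b3"
  'c' x 2 => "c2"
  'a' x 1 => "a1"
  'b' x 3 => "b3"
Compressed: "b3c2a1b3"
Compressed length: 8

8


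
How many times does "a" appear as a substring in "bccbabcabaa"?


Searching for "a" in "bccbabcabaa"
Scanning each position:
  Position 0: "b" => no
  Position 1: "c" => no
  Position 2: "c" => no
  Position 3: "b" => no
  Position 4: "a" => MATCH
  Position 5: "b" => no
  Position 6: "c" => no
  Position 7: "a" => MATCH
  Position 8: "b" => no
  Position 9: "a" => MATCH
  Position 10: "a" => MATCH
Total occurrences: 4

4


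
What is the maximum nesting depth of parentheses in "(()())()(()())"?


Input: "(()())()(()())"
Tracking depth:
  Position 0 '(': depth becomes 1
  Position 1 '(': depth becomes 2
  Position 2 ')': depth becomes 1
  Position 3 '(': depth becomes 2
  Position 4 ')': depth becomes 1
  Position 5 ')': depth becomes 0
  Position 6 '(': depth becomes 1
  Position 7 ')': depth becomes 0
  Position 8 '(': depth becomes 1
  Position 9 '(': depth becomes 2
  Position 10 ')': depth becomes 1
  Position 11 '(': depth becomes 2
  Position 12 ')': depth becomes 1
  Position 13 ')': depth becomes 0
Maximum depth reached: 2

2


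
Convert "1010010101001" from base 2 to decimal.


Input: "1010010101001" in base 2
Positional expansion:
  Digit '1' (value 1) x 2^12 = 4096
  Digit '0' (value 0) x 2^11 = 0
  Digit '1' (value 1) x 2^10 = 1024
  Digit '0' (value 0) x 2^9 = 0
  Digit '0' (value 0) x 2^8 = 0
  Digit '1' (value 1) x 2^7 = 128
  Digit '0' (value 0) x 2^6 = 0
  Digit '1' (value 1) x 2^5 = 32
  Digit '0' (value 0) x 2^4 = 0
  Digit '1' (value 1) x 2^3 = 8
  Digit '0' (value 0) x 2^2 = 0
  Digit '0' (value 0) x 2^1 = 0
  Digit '1' (value 1) x 2^0 = 1
Sum = 5289

5289


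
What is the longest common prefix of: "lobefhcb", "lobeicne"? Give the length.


Words: lobefhcb, lobeicne
  Position 0: all 'l' => match
  Position 1: all 'o' => match
  Position 2: all 'b' => match
  Position 3: all 'e' => match
  Position 4: ('f', 'i') => mismatch, stop
LCP = "lobe" (length 4)

4


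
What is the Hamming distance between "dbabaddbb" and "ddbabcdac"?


Comparing "dbabaddbb" and "ddbabcdac" position by position:
  Position 0: 'd' vs 'd' => same
  Position 1: 'b' vs 'd' => differ
  Position 2: 'a' vs 'b' => differ
  Position 3: 'b' vs 'a' => differ
  Position 4: 'a' vs 'b' => differ
  Position 5: 'd' vs 'c' => differ
  Position 6: 'd' vs 'd' => same
  Position 7: 'b' vs 'a' => differ
  Position 8: 'b' vs 'c' => differ
Total differences (Hamming distance): 7

7


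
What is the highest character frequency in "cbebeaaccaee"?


Input: cbebeaaccaee
Character counts:
  'a': 3
  'b': 2
  'c': 3
  'e': 4
Maximum frequency: 4

4


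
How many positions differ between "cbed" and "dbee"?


Comparing "cbed" and "dbee" position by position:
  Position 0: 'c' vs 'd' => DIFFER
  Position 1: 'b' vs 'b' => same
  Position 2: 'e' vs 'e' => same
  Position 3: 'd' vs 'e' => DIFFER
Positions that differ: 2

2


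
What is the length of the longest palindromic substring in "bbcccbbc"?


Input: "bbcccbbc"
Checking substrings for palindromes:
  [0:7] "bbcccbb" (len 7) => palindrome
  [1:6] "bcccb" (len 5) => palindrome
  [4:8] "cbbc" (len 4) => palindrome
  [2:5] "ccc" (len 3) => palindrome
  [0:2] "bb" (len 2) => palindrome
  [2:4] "cc" (len 2) => palindrome
Longest palindromic substring: "bbcccbb" with length 7

7


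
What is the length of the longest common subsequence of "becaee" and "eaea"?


LCS of "becaee" and "eaea"
DP table:
           e    a    e    a
      0    0    0    0    0
  b   0    0    0    0    0
  e   0    1    1    1    1
  c   0    1    1    1    1
  a   0    1    2    2    2
  e   0    1    2    3    3
  e   0    1    2    3    3
LCS length = dp[6][4] = 3

3


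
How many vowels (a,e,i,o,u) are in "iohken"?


Input: iohken
Checking each character:
  'i' at position 0: vowel (running total: 1)
  'o' at position 1: vowel (running total: 2)
  'h' at position 2: consonant
  'k' at position 3: consonant
  'e' at position 4: vowel (running total: 3)
  'n' at position 5: consonant
Total vowels: 3

3


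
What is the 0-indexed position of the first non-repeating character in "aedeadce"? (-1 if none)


Input: aedeadce
Character frequencies:
  'a': 2
  'c': 1
  'd': 2
  'e': 3
Scanning left to right for freq == 1:
  Position 0 ('a'): freq=2, skip
  Position 1 ('e'): freq=3, skip
  Position 2 ('d'): freq=2, skip
  Position 3 ('e'): freq=3, skip
  Position 4 ('a'): freq=2, skip
  Position 5 ('d'): freq=2, skip
  Position 6 ('c'): unique! => answer = 6

6


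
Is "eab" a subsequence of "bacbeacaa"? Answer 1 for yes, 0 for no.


Check if "eab" is a subsequence of "bacbeacaa"
Greedy scan:
  Position 0 ('b'): no match needed
  Position 1 ('a'): no match needed
  Position 2 ('c'): no match needed
  Position 3 ('b'): no match needed
  Position 4 ('e'): matches sub[0] = 'e'
  Position 5 ('a'): matches sub[1] = 'a'
  Position 6 ('c'): no match needed
  Position 7 ('a'): no match needed
  Position 8 ('a'): no match needed
Only matched 2/3 characters => not a subsequence

0


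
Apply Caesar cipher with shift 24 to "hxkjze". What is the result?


Caesar cipher: shift "hxkjze" by 24
  'h' (pos 7) + 24 = pos 5 = 'f'
  'x' (pos 23) + 24 = pos 21 = 'v'
  'k' (pos 10) + 24 = pos 8 = 'i'
  'j' (pos 9) + 24 = pos 7 = 'h'
  'z' (pos 25) + 24 = pos 23 = 'x'
  'e' (pos 4) + 24 = pos 2 = 'c'
Result: fvihxc

fvihxc


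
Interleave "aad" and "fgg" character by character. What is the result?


Interleaving "aad" and "fgg":
  Position 0: 'a' from first, 'f' from second => "af"
  Position 1: 'a' from first, 'g' from second => "ag"
  Position 2: 'd' from first, 'g' from second => "dg"
Result: afagdg

afagdg


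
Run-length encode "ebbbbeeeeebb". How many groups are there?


Input: ebbbbeeeeebb
Scanning for consecutive runs:
  Group 1: 'e' x 1 (positions 0-0)
  Group 2: 'b' x 4 (positions 1-4)
  Group 3: 'e' x 5 (positions 5-9)
  Group 4: 'b' x 2 (positions 10-11)
Total groups: 4

4


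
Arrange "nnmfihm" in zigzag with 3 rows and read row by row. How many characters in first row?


Zigzag "nnmfihm" into 3 rows:
Placing characters:
  'n' => row 0
  'n' => row 1
  'm' => row 2
  'f' => row 1
  'i' => row 0
  'h' => row 1
  'm' => row 2
Rows:
  Row 0: "ni"
  Row 1: "nfh"
  Row 2: "mm"
First row length: 2

2


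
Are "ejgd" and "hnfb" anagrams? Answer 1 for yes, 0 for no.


Strings: "ejgd", "hnfb"
Sorted first:  degj
Sorted second: bfhn
Differ at position 0: 'd' vs 'b' => not anagrams

0


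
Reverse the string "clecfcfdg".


Input: clecfcfdg
Reading characters right to left:
  Position 8: 'g'
  Position 7: 'd'
  Position 6: 'f'
  Position 5: 'c'
  Position 4: 'f'
  Position 3: 'c'
  Position 2: 'e'
  Position 1: 'l'
  Position 0: 'c'
Reversed: gdfcfcelc

gdfcfcelc


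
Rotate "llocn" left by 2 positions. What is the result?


Input: "llocn", rotate left by 2
First 2 characters: "ll"
Remaining characters: "ocn"
Concatenate remaining + first: "ocn" + "ll" = "ocnll"

ocnll


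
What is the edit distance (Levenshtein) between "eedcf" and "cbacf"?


Computing edit distance: "eedcf" -> "cbacf"
DP table:
           c    b    a    c    f
      0    1    2    3    4    5
  e   1    1    2    3    4    5
  e   2    2    2    3    4    5
  d   3    3    3    3    4    5
  c   4    3    4    4    3    4
  f   5    4    4    5    4    3
Edit distance = dp[5][5] = 3

3


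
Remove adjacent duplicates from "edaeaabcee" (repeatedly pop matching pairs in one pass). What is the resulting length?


Input: edaeaabcee
Stack-based adjacent duplicate removal:
  Read 'e': push. Stack: e
  Read 'd': push. Stack: ed
  Read 'a': push. Stack: eda
  Read 'e': push. Stack: edae
  Read 'a': push. Stack: edaea
  Read 'a': matches stack top 'a' => pop. Stack: edae
  Read 'b': push. Stack: edaeb
  Read 'c': push. Stack: edaebc
  Read 'e': push. Stack: edaebce
  Read 'e': matches stack top 'e' => pop. Stack: edaebc
Final stack: "edaebc" (length 6)

6
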